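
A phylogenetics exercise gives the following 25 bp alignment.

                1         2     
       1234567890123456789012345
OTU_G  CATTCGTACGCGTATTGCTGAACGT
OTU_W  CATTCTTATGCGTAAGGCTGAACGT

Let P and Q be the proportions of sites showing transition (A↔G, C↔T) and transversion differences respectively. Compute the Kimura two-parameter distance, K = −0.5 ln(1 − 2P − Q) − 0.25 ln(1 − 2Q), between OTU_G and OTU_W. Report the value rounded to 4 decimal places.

Differing sites — 6:G/T (Tv); 9:C/T (Ti); 15:T/A (Tv); 16:T/G (Tv).
Of the 4 differences, 1 transition and 3 transversions over 25 sites: P = 1/25 = 0.040000, Q = 3/25 = 0.120000.
d = −0.5·ln(0.800000) − 0.25·ln(0.760000) = −0.5·(-0.223144) − 0.25·(-0.274437) = 0.1802.

0.1802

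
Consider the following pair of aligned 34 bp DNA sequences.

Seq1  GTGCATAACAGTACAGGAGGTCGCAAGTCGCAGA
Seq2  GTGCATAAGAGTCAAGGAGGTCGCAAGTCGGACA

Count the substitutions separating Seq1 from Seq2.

Differing sites — 9:C/G; 13:A/C; 14:C/A; 31:C/G; 33:G/C.
That gives 5 mismatches out of 34 aligned sites, so the Hamming distance is 5.

5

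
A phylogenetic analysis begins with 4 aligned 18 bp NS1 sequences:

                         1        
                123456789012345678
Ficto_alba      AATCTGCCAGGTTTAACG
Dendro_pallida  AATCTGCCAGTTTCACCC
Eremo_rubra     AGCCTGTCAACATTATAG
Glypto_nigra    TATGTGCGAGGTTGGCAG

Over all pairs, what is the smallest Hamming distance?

4

Pairwise Hamming distances:
  Ficto_alba vs Dendro_pallida: 4
  Ficto_alba vs Eremo_rubra: 8
  Ficto_alba vs Glypto_nigra: 7
  Dendro_pallida vs Eremo_rubra: 10
  Dendro_pallida vs Glypto_nigra: 8
  Eremo_rubra vs Glypto_nigra: 12
The smallest is 4, between Ficto_alba and Dendro_pallida.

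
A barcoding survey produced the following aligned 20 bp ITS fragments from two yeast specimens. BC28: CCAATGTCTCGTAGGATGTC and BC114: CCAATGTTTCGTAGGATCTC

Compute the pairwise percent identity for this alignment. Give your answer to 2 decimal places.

Differing sites — 8:C/T; 18:G/C.
18 of the 20 sites match, so the percent identity is 18/20 × 100 = 90.00%.

90.00%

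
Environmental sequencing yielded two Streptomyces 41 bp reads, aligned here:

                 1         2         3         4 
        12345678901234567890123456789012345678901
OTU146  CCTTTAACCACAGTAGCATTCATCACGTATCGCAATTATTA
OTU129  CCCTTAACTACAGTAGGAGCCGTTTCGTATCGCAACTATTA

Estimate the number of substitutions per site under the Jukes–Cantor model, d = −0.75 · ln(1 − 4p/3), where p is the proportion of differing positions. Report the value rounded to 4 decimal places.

0.2597

The sequences differ at positions 3 (T/C), 9 (C/T), 17 (C/G), 19 (T/G), 20 (T/C), 22 (A/G), 24 (C/T), 25 (A/T), 36 (T/C).
p = 9/41 = 0.219512.
d = −0.75 · ln(1 − (4/3)·0.219512) = −0.75 · ln(0.707317) = −0.75 · (-0.346276) = 0.2597.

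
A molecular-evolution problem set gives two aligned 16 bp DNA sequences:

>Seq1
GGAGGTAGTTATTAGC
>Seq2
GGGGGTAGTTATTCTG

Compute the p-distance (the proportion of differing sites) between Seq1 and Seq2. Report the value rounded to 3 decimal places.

0.250

Mismatches occur at site 3 (A→G), site 14 (A→C), site 15 (G→T), site 16 (C→G).
There are 4 differences over 16 sites, so p = 4/16 = 0.250.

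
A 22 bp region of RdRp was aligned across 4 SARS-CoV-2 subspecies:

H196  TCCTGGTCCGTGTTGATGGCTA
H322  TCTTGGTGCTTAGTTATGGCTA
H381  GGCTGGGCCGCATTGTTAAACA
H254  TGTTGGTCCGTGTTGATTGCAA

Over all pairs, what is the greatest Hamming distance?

14

Pairwise Hamming distances:
  H196 vs H322: 6
  H196 vs H381: 10
  H196 vs H254: 4
  H322 vs H381: 14
  H322 vs H254: 8
  H381 vs H254: 10
The largest is 14, between H322 and H381.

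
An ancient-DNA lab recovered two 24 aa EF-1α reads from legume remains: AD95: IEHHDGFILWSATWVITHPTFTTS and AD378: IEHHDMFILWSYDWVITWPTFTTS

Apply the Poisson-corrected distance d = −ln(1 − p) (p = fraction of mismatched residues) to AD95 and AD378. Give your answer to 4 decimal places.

Differing sites — 6:G/M; 12:A/Y; 13:T/D; 18:H/W.
p = 4/24 = 0.166667.
d = −ln(1 − 0.166667) = −ln(0.833333) = 0.1823.

0.1823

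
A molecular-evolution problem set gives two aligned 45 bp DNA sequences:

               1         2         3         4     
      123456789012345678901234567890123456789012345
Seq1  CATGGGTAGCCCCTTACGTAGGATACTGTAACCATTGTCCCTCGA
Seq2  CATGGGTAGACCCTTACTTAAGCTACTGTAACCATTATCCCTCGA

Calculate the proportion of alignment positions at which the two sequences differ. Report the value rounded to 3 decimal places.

The sequences differ at positions 10 (C/A), 18 (G/T), 21 (G/A), 23 (A/C), 37 (G/A).
There are 5 differences over 45 sites, so p = 5/45 = 0.111.

0.111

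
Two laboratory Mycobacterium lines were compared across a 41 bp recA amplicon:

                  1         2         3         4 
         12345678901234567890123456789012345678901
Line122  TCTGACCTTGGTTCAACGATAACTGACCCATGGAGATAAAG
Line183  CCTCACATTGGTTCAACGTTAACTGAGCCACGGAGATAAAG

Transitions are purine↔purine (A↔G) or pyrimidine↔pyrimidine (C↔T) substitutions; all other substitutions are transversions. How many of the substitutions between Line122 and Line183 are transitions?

Differing sites — 1:T/C (Ti); 4:G/C (Tv); 7:C/A (Tv); 19:A/T (Tv); 27:C/G (Tv); 31:T/C (Ti).
Of the 6 differences, 2 transitions and 4 transversions, so the answer is 2.

2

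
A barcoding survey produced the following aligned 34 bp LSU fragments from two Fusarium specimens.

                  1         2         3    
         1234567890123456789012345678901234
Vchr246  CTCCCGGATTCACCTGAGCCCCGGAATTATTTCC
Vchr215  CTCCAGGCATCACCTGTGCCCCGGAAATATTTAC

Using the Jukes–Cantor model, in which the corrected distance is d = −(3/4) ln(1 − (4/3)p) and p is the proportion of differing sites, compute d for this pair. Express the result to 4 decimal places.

0.2012

Differing sites — 5:C/A; 8:A/C; 9:T/A; 17:A/T; 27:T/A; 33:C/A.
p = 6/34 = 0.176471.
d = −0.75 · ln(1 − (4/3)·0.176471) = −0.75 · ln(0.764705) = −0.75 · (-0.268265) = 0.2012.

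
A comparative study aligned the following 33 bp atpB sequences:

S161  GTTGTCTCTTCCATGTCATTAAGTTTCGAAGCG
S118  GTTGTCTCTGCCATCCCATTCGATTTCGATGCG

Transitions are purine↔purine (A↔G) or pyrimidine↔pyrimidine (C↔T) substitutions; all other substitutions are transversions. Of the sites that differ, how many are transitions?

3

The sequences differ at positions 10 (T/G, transversion), 15 (G/C, transversion), 16 (T/C, transition), 21 (A/C, transversion), 22 (A/G, transition), 23 (G/A, transition), 30 (A/T, transversion).
Of the 7 differences, 3 transitions and 4 transversions, so the answer is 3.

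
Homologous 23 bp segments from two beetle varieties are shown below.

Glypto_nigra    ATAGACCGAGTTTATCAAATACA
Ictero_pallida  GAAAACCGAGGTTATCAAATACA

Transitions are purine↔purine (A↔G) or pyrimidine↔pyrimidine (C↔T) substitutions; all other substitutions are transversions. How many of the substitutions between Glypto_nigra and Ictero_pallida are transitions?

The sequences differ at positions 1 (A/G, transition), 2 (T/A, transversion), 4 (G/A, transition), 11 (T/G, transversion).
Of the 4 differences, 2 transitions and 2 transversions, so the answer is 2.

2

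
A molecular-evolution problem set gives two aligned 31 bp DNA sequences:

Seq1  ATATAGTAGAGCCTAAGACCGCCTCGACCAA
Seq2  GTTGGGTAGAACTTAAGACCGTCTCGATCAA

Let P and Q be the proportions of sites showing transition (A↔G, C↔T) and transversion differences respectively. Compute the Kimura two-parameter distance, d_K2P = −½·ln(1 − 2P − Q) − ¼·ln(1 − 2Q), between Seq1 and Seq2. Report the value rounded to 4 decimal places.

0.3349

Mismatches occur at site 1 (A→G, transition), site 3 (A→T, transversion), site 4 (T→G, transversion), site 5 (A→G, transition), site 11 (G→A, transition), site 13 (C→T, transition), site 22 (C→T, transition), site 28 (C→T, transition).
Of the 8 differences, 6 transitions and 2 transversions over 31 sites: P = 6/31 = 0.193548, Q = 2/31 = 0.064516.
d = −0.5·ln(0.548388) − 0.25·ln(0.870968) = −0.5·(-0.600772) − 0.25·(-0.138150) = 0.3349.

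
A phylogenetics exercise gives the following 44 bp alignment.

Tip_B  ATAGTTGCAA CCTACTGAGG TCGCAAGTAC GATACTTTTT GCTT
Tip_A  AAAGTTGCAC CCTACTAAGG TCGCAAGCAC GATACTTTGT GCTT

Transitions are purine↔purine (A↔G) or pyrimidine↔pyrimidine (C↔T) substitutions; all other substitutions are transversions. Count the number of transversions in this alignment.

The sequences differ at positions 2 (T/A, transversion), 10 (A/C, transversion), 17 (G/A, transition), 28 (T/C, transition), 39 (T/G, transversion).
Of the 5 differences, 2 transitions and 3 transversions, so the answer is 3.

3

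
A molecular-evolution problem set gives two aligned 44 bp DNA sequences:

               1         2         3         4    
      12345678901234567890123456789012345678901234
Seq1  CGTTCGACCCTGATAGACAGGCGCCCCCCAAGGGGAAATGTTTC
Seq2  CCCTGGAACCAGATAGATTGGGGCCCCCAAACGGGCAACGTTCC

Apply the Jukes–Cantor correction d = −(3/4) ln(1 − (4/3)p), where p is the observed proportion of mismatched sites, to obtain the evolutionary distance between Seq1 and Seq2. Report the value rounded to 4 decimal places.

The sequences differ at positions 2 (G/C), 3 (T/C), 5 (C/G), 8 (C/A), 11 (T/A), 18 (C/T), 19 (A/T), 22 (C/G), 29 (C/A), 32 (G/C), 36 (A/C), 39 (T/C), 43 (T/C).
p = 13/44 = 0.295455.
d = −0.75 · ln(1 − (4/3)·0.295455) = −0.75 · ln(0.606060) = −0.75 · (-0.500776) = 0.3756.

0.3756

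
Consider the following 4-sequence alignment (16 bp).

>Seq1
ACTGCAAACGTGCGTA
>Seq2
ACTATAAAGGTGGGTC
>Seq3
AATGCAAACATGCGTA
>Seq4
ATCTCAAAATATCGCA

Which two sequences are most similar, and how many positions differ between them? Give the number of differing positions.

2

Pairwise Hamming distances:
  Seq1 vs Seq2: 5
  Seq1 vs Seq3: 2
  Seq1 vs Seq4: 8
  Seq2 vs Seq3: 7
  Seq2 vs Seq4: 11
  Seq3 vs Seq4: 8
The smallest is 2, between Seq1 and Seq3.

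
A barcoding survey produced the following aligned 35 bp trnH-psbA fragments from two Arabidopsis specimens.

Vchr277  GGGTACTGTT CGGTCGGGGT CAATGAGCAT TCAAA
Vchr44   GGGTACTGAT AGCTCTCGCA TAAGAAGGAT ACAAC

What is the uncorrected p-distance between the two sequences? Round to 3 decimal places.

The sequences differ at positions 9 (T/A), 11 (C/A), 13 (G/C), 16 (G/T), 17 (G/C), 19 (G/C), 20 (T/A), 21 (C/T), 24 (T/G), 25 (G/A), 28 (C/G), 31 (T/A), 35 (A/C).
There are 13 differences over 35 sites, so p = 13/35 = 0.371.

0.371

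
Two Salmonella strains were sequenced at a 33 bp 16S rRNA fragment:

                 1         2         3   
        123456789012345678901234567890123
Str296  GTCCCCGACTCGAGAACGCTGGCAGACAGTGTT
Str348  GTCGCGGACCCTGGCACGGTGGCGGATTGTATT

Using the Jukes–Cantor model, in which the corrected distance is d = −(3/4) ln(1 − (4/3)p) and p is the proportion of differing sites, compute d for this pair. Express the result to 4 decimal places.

Differing sites — 4:C/G; 6:C/G; 10:T/C; 12:G/T; 13:A/G; 15:A/C; 19:C/G; 24:A/G; 27:C/T; 28:A/T; 31:G/A.
p = 11/33 = 0.333333.
d = −0.75 · ln(1 − (4/3)·0.333333) = −0.75 · ln(0.555556) = −0.75 · (-0.587786) = 0.4408.

0.4408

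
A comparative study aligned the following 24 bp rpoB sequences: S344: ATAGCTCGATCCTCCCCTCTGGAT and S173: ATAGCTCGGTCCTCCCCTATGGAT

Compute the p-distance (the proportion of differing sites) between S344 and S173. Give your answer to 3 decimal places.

The sequences differ at positions 9 (A/G), 19 (C/A).
There are 2 differences over 24 sites, so p = 2/24 = 0.083.

0.083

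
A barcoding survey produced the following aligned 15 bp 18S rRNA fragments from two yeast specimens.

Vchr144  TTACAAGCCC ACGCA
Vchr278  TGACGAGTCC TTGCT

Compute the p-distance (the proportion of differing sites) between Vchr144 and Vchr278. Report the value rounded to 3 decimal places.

Mismatches occur at site 2 (T↔G), site 5 (A↔G), site 8 (C↔T), site 11 (A↔T), site 12 (C↔T), site 15 (A↔T).
There are 6 differences over 15 sites, so p = 6/15 = 0.400.

0.400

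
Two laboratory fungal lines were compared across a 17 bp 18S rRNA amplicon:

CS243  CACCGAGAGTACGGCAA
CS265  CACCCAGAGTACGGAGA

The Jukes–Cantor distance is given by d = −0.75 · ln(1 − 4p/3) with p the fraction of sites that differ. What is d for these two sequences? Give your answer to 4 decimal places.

Differing sites — 5:G/C; 15:C/A; 16:A/G.
p = 3/17 = 0.176471.
d = −0.75 · ln(1 − (4/3)·0.176471) = −0.75 · ln(0.764705) = −0.75 · (-0.268265) = 0.2012.

0.2012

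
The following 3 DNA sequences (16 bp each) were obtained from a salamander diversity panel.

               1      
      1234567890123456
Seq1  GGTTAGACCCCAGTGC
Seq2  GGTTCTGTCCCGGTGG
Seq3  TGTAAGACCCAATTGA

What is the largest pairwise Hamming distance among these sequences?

10

Pairwise Hamming distances:
  Seq1 vs Seq2: 6
  Seq1 vs Seq3: 5
  Seq2 vs Seq3: 10
The largest is 10, between Seq2 and Seq3.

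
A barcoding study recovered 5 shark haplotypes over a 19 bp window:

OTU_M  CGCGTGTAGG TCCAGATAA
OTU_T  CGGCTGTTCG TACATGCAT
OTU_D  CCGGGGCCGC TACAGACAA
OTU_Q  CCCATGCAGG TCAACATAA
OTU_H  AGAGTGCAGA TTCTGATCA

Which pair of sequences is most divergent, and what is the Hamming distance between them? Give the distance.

14

Pairwise Hamming distances:
  OTU_M vs OTU_T: 9
  OTU_M vs OTU_D: 8
  OTU_M vs OTU_Q: 5
  OTU_M vs OTU_H: 7
  OTU_T vs OTU_D: 10
  OTU_T vs OTU_Q: 12
  OTU_T vs OTU_H: 14
  OTU_D vs OTU_Q: 9
  OTU_D vs OTU_H: 10
  OTU_Q vs OTU_H: 10
The largest is 14, between OTU_T and OTU_H.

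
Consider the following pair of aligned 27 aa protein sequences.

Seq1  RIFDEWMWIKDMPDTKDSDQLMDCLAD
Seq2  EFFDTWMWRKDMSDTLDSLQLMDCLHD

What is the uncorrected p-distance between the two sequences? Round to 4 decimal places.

Mismatches occur at site 1 (R→E), site 2 (I→F), site 5 (E→T), site 9 (I→R), site 13 (P→S), site 16 (K→L), site 19 (D→L), site 26 (A→H).
There are 8 differences over 27 sites, so p = 8/27 = 0.2963.

0.2963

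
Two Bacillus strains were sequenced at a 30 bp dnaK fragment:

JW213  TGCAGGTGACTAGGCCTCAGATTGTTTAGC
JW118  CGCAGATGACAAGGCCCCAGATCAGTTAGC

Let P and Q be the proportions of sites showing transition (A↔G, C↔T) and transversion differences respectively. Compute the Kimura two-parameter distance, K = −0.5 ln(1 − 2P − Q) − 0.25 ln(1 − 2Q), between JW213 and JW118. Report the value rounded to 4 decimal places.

0.2912

The sequences differ at positions 1 (T/C, transition), 6 (G/A, transition), 11 (T/A, transversion), 17 (T/C, transition), 23 (T/C, transition), 24 (G/A, transition), 25 (T/G, transversion).
Of the 7 differences, 5 transitions and 2 transversions over 30 sites: P = 5/30 = 0.166667, Q = 2/30 = 0.066667.
d = −0.5·ln(0.599999) − 0.25·ln(0.866666) = −0.5·(-0.510827) − 0.25·(-0.143102) = 0.2912.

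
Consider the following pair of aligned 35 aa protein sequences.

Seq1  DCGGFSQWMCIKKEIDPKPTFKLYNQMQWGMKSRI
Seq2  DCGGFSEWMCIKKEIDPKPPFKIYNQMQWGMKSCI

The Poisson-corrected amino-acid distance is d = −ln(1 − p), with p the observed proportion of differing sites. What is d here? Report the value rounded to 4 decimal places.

0.1214

The sequences differ at positions 7 (Q/E), 20 (T/P), 23 (L/I), 34 (R/C).
p = 4/35 = 0.114286.
d = −ln(1 − 0.114286) = −ln(0.885714) = 0.1214.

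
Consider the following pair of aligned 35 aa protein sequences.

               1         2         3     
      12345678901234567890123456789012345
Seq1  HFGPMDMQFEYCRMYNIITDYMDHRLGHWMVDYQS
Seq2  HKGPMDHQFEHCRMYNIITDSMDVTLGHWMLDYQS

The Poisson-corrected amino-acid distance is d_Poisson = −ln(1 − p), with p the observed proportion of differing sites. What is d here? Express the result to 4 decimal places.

Mismatches occur at site 2 (F↔K), site 7 (M↔H), site 11 (Y↔H), site 21 (Y↔S), site 24 (H↔V), site 25 (R↔T), site 31 (V↔L).
p = 7/35 = 0.200000.
d = −ln(1 − 0.200000) = −ln(0.800000) = 0.2231.

0.2231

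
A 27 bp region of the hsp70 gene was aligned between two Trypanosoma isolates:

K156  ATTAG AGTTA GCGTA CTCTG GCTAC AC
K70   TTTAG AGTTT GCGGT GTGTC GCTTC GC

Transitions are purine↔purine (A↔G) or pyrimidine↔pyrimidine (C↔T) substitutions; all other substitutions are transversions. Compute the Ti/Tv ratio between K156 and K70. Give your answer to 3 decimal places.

0.125

The sequences differ at positions 1 (A/T, transversion), 10 (A/T, transversion), 14 (T/G, transversion), 15 (A/T, transversion), 16 (C/G, transversion), 18 (C/G, transversion), 20 (G/C, transversion), 24 (A/T, transversion), 26 (A/G, transition).
Of the 9 differences, 1 transition and 8 transversions, so Ti/Tv = 1/8 = 0.125.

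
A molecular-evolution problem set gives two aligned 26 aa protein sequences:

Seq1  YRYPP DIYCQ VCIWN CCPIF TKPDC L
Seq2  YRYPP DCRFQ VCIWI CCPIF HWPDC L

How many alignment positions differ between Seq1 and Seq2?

Mismatches occur at site 7 (I→C), site 8 (Y→R), site 9 (C→F), site 15 (N→I), site 21 (T→H), site 22 (K→W).
That gives 6 mismatches out of 26 aligned sites, so the Hamming distance is 6.

6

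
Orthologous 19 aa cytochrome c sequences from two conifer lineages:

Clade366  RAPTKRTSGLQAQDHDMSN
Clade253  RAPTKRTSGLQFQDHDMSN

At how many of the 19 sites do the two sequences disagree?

The sequences differ at position 12 (A/F).
That gives 1 mismatch out of 19 aligned sites, so the Hamming distance is 1.

1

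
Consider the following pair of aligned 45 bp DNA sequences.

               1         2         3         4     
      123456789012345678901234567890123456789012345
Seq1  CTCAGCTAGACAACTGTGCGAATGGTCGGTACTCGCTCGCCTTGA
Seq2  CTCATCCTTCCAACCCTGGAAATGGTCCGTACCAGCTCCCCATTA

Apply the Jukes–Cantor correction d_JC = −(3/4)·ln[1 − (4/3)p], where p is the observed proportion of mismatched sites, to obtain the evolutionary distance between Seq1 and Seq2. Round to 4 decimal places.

The sequences differ at positions 5 (G/T), 7 (T/C), 8 (A/T), 9 (G/T), 10 (A/C), 15 (T/C), 16 (G/C), 19 (C/G), 20 (G/A), 28 (G/C), 33 (T/C), 34 (C/A), 39 (G/C), 42 (T/A), 44 (G/T).
p = 15/45 = 0.333333.
d = −0.75 · ln(1 − (4/3)·0.333333) = −0.75 · ln(0.555556) = −0.75 · (-0.587786) = 0.4408.

0.4408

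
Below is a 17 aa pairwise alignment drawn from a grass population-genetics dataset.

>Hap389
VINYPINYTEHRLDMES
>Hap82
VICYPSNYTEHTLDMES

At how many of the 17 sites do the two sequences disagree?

The sequences differ at positions 3 (N/C), 6 (I/S), 12 (R/T).
That gives 3 mismatches out of 17 aligned sites, so the Hamming distance is 3.

3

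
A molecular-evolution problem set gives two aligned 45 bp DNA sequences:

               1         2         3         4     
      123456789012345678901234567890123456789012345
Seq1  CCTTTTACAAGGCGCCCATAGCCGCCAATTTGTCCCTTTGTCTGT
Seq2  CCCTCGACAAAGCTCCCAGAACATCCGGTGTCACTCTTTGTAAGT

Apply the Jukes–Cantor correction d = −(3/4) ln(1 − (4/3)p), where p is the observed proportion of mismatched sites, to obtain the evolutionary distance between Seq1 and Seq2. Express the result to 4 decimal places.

0.5254

Differing sites — 3:T/C; 5:T/C; 6:T/G; 11:G/A; 14:G/T; 19:T/G; 21:G/A; 23:C/A; 24:G/T; 27:A/G; 28:A/G; 30:T/G; 32:G/C; 33:T/A; 35:C/T; 42:C/A; 43:T/A.
p = 17/45 = 0.377778.
d = −0.75 · ln(1 − (4/3)·0.377778) = −0.75 · ln(0.496296) = −0.75 · (-0.700583) = 0.5254.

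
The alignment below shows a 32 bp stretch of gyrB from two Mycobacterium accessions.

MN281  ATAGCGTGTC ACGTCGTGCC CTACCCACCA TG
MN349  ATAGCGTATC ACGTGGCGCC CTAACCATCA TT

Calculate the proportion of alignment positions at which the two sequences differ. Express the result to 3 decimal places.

Differing sites — 8:G/A; 15:C/G; 17:T/C; 24:C/A; 28:C/T; 32:G/T.
There are 6 differences over 32 sites, so p = 6/32 = 0.188.

0.188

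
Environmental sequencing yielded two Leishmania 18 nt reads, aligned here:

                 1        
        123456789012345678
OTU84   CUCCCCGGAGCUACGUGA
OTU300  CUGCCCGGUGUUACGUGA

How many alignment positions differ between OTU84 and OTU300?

3

The sequences differ at positions 3 (C/G), 9 (A/U), 11 (C/U).
That gives 3 mismatches out of 18 aligned sites, so the Hamming distance is 3.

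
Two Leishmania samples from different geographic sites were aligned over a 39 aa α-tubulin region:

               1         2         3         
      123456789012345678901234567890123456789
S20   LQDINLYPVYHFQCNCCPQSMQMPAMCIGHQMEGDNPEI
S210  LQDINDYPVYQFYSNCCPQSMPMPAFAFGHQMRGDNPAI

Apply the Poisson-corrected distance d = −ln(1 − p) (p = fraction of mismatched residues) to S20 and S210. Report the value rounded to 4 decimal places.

Differing sites — 6:L/D; 11:H/Q; 13:Q/Y; 14:C/S; 22:Q/P; 26:M/F; 27:C/A; 28:I/F; 33:E/R; 38:E/A.
p = 10/39 = 0.256410.
d = −ln(1 − 0.256410) = −ln(0.743590) = 0.2963.

0.2963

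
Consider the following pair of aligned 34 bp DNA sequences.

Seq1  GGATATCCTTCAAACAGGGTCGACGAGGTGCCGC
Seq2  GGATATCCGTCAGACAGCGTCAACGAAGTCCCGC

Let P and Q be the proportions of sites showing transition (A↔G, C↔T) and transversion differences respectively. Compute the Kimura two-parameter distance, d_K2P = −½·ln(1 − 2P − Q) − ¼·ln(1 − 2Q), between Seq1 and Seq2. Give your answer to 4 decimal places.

0.2023

Mismatches occur at site 9 (T→G, transversion), site 13 (A→G, transition), site 18 (G→C, transversion), site 22 (G→A, transition), site 27 (G→A, transition), site 30 (G→C, transversion).
Of the 6 differences, 3 transitions and 3 transversions over 34 sites: P = 3/34 = 0.088235, Q = 3/34 = 0.088235.
d = −0.5·ln(0.735295) − 0.25·ln(0.823530) = −0.5·(-0.307483) − 0.25·(-0.194155) = 0.2023.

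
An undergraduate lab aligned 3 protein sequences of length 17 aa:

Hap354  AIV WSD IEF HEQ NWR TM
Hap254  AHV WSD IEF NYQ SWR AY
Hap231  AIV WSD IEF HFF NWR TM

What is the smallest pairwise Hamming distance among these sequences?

2

Pairwise Hamming distances:
  Hap354 vs Hap254: 6
  Hap354 vs Hap231: 2
  Hap254 vs Hap231: 7
The smallest is 2, between Hap354 and Hap231.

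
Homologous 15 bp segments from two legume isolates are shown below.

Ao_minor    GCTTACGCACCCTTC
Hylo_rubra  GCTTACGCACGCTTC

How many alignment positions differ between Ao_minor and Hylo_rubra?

1

The sequences differ at position 11 (C/G).
That gives 1 mismatch out of 15 aligned sites, so the Hamming distance is 1.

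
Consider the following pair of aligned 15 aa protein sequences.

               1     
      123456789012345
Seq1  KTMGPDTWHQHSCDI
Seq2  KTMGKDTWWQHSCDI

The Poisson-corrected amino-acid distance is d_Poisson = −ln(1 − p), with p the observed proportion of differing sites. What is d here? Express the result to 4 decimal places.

Differing sites — 5:P/K; 9:H/W.
p = 2/15 = 0.133333.
d = −ln(1 − 0.133333) = −ln(0.866667) = 0.1431.

0.1431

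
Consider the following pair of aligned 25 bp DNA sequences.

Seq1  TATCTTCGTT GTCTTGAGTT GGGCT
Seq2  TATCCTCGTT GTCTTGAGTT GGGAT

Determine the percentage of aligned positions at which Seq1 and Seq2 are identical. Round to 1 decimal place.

Mismatches occur at site 5 (T→C), site 24 (C→A).
23 of the 25 sites match, so the percent identity is 23/25 × 100 = 92.0%.

92.0%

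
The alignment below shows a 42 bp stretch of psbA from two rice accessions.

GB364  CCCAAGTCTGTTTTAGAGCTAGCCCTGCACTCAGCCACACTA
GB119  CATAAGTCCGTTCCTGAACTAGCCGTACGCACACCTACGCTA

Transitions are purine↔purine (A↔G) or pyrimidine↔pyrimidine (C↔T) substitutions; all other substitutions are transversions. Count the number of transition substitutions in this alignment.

Differing sites — 2:C/A (Tv); 3:C/T (Ti); 9:T/C (Ti); 13:T/C (Ti); 14:T/C (Ti); 15:A/T (Tv); 18:G/A (Ti); 25:C/G (Tv); 27:G/A (Ti); 29:A/G (Ti); 31:T/A (Tv); 34:G/C (Tv); 36:C/T (Ti); 39:A/G (Ti).
Of the 14 differences, 9 transitions and 5 transversions, so the answer is 9.

9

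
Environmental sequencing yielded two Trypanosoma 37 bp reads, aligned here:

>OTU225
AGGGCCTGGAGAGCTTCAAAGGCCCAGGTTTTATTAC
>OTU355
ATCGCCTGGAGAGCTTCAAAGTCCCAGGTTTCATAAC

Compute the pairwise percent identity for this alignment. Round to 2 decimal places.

Mismatches occur at site 2 (G/T), site 3 (G/C), site 22 (G/T), site 32 (T/C), site 35 (T/A).
32 of the 37 sites match, so the percent identity is 32/37 × 100 = 86.49%.

86.49%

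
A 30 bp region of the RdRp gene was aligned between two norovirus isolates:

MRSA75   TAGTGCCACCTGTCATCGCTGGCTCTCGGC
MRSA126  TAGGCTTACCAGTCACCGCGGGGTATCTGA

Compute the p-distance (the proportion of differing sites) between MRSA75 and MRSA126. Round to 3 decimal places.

0.367

Differing sites — 4:T/G; 5:G/C; 6:C/T; 7:C/T; 11:T/A; 16:T/C; 20:T/G; 23:C/G; 25:C/A; 28:G/T; 30:C/A.
There are 11 differences over 30 sites, so p = 11/30 = 0.367.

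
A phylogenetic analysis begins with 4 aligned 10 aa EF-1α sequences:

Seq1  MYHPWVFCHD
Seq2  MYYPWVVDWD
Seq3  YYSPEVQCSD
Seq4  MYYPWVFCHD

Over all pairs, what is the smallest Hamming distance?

1

Pairwise Hamming distances:
  Seq1 vs Seq2: 4
  Seq1 vs Seq3: 5
  Seq1 vs Seq4: 1
  Seq2 vs Seq3: 6
  Seq2 vs Seq4: 3
  Seq3 vs Seq4: 5
The smallest is 1, between Seq1 and Seq4.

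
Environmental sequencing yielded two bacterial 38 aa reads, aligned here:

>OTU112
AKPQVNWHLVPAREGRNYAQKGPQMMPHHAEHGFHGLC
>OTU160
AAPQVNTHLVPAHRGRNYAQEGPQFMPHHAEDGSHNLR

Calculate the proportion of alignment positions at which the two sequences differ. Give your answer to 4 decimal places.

0.2632

Differing sites — 2:K/A; 7:W/T; 13:R/H; 14:E/R; 21:K/E; 25:M/F; 32:H/D; 34:F/S; 36:G/N; 38:C/R.
There are 10 differences over 38 sites, so p = 10/38 = 0.2632.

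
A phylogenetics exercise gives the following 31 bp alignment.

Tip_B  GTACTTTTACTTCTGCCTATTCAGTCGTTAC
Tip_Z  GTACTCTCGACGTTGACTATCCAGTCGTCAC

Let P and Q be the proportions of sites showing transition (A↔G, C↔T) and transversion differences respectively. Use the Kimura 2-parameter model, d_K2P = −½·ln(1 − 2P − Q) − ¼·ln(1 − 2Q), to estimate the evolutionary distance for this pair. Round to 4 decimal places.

Differing sites — 6:T/C (Ti); 8:T/C (Ti); 9:A/G (Ti); 10:C/A (Tv); 11:T/C (Ti); 12:T/G (Tv); 13:C/T (Ti); 16:C/A (Tv); 21:T/C (Ti); 29:T/C (Ti).
Of the 10 differences, 7 transitions and 3 transversions over 31 sites: P = 7/31 = 0.225806, Q = 3/31 = 0.096774.
d = −0.5·ln(0.451614) − 0.25·ln(0.806452) = −0.5·(-0.794927) − 0.25·(-0.215111) = 0.4512.

0.4512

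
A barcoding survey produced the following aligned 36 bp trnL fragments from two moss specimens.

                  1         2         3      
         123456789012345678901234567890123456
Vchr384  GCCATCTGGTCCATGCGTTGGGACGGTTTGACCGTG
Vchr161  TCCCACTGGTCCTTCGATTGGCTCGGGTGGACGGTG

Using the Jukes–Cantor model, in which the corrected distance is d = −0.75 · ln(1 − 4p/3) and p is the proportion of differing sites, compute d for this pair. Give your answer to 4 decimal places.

0.4408

The sequences differ at positions 1 (G/T), 4 (A/C), 5 (T/A), 13 (A/T), 15 (G/C), 16 (C/G), 17 (G/A), 22 (G/C), 23 (A/T), 27 (T/G), 29 (T/G), 33 (C/G).
p = 12/36 = 0.333333.
d = −0.75 · ln(1 − (4/3)·0.333333) = −0.75 · ln(0.555556) = −0.75 · (-0.587786) = 0.4408.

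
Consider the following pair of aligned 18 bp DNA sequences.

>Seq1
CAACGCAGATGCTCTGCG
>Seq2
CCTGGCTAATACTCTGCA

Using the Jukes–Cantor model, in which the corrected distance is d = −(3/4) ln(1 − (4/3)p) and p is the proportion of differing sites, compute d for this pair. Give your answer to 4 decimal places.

Differing sites — 2:A/C; 3:A/T; 4:C/G; 7:A/T; 8:G/A; 11:G/A; 18:G/A.
p = 7/18 = 0.388889.
d = −0.75 · ln(1 − (4/3)·0.388889) = −0.75 · ln(0.481481) = −0.75 · (-0.730889) = 0.5482.

0.5482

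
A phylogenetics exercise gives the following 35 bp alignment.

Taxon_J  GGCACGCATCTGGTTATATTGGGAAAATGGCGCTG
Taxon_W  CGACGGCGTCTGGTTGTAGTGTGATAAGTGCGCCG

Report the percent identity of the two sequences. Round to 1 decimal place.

65.7%

Differing sites — 1:G/C; 3:C/A; 4:A/C; 5:C/G; 8:A/G; 16:A/G; 19:T/G; 22:G/T; 25:A/T; 28:T/G; 29:G/T; 34:T/C.
23 of the 35 sites match, so the percent identity is 23/35 × 100 = 65.7%.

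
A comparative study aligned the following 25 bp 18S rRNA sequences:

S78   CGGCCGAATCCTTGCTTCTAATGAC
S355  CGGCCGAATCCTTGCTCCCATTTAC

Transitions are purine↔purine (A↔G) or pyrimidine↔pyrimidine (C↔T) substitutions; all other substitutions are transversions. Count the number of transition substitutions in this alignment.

Differing sites — 17:T/C (Ti); 19:T/C (Ti); 21:A/T (Tv); 23:G/T (Tv).
Of the 4 differences, 2 transitions and 2 transversions, so the answer is 2.

2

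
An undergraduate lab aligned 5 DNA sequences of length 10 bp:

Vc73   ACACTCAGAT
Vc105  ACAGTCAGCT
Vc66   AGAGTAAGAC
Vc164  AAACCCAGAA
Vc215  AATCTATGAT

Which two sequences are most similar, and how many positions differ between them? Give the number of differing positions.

Pairwise Hamming distances:
  Vc73 vs Vc105: 2
  Vc73 vs Vc66: 4
  Vc73 vs Vc164: 3
  Vc73 vs Vc215: 4
  Vc105 vs Vc66: 4
  Vc105 vs Vc164: 5
  Vc105 vs Vc215: 6
  Vc66 vs Vc164: 5
  Vc66 vs Vc215: 5
  Vc164 vs Vc215: 5
The smallest is 2, between Vc73 and Vc105.

2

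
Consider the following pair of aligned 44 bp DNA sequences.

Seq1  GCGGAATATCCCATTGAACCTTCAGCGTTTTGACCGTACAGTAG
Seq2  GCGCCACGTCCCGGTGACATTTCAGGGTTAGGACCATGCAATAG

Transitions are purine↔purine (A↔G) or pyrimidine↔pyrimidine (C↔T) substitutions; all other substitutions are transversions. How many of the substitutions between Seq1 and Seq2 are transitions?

Mismatches occur at site 4 (G→C, transversion), site 5 (A→C, transversion), site 7 (T→C, transition), site 8 (A→G, transition), site 13 (A→G, transition), site 14 (T→G, transversion), site 18 (A→C, transversion), site 19 (C→A, transversion), site 20 (C→T, transition), site 26 (C→G, transversion), site 30 (T→A, transversion), site 31 (T→G, transversion), site 36 (G→A, transition), site 38 (A→G, transition), site 41 (G→A, transition).
Of the 15 differences, 7 transitions and 8 transversions, so the answer is 7.

7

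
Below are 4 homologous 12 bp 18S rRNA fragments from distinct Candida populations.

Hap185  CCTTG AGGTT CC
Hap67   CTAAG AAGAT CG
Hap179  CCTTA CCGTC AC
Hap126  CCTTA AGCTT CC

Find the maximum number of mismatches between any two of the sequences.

Pairwise Hamming distances:
  Hap185 vs Hap67: 6
  Hap185 vs Hap179: 5
  Hap185 vs Hap126: 2
  Hap67 vs Hap179: 10
  Hap67 vs Hap126: 8
  Hap179 vs Hap126: 5
The largest is 10, between Hap67 and Hap179.

10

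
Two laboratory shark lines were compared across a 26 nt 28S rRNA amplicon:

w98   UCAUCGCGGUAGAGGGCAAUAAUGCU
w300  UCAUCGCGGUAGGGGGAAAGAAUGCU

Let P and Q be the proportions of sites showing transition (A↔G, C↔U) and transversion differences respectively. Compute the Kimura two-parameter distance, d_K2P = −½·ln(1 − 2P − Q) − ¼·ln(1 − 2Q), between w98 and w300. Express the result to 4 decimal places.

Differing sites — 13:A/G (Ti); 17:C/A (Tv); 20:U/G (Tv).
Of the 3 differences, 1 transition and 2 transversions over 26 sites: P = 1/26 = 0.038462, Q = 2/26 = 0.076923.
d = −0.5·ln(0.846153) − 0.25·ln(0.846154) = −0.5·(-0.167055) − 0.25·(-0.167054) = 0.1253.

0.1253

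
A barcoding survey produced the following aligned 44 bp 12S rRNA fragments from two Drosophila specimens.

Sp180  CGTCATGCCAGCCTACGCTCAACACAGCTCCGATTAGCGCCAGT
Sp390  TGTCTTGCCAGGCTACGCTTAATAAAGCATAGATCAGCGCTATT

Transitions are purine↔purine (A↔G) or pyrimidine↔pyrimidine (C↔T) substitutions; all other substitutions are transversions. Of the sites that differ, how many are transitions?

6

The sequences differ at positions 1 (C/T, transition), 5 (A/T, transversion), 12 (C/G, transversion), 20 (C/T, transition), 23 (C/T, transition), 25 (C/A, transversion), 29 (T/A, transversion), 30 (C/T, transition), 31 (C/A, transversion), 35 (T/C, transition), 41 (C/T, transition), 43 (G/T, transversion).
Of the 12 differences, 6 transitions and 6 transversions, so the answer is 6.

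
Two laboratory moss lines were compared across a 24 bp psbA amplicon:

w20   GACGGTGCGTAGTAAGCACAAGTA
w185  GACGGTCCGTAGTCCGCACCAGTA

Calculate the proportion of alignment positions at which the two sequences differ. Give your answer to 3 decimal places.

0.167

Differing sites — 7:G/C; 14:A/C; 15:A/C; 20:A/C.
There are 4 differences over 24 sites, so p = 4/24 = 0.167.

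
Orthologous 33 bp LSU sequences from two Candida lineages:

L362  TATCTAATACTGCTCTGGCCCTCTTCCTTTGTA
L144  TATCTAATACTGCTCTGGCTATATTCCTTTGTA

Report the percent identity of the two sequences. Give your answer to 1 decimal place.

Differing sites — 20:C/T; 21:C/A; 23:C/A.
30 of the 33 sites match, so the percent identity is 30/33 × 100 = 90.9%.

90.9%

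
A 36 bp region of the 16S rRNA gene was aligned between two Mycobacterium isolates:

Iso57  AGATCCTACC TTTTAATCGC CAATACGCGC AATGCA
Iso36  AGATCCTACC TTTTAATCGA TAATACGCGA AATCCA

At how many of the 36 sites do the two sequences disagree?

The sequences differ at positions 20 (C/A), 21 (C/T), 30 (C/A), 34 (G/C).
That gives 4 mismatches out of 36 aligned sites, so the Hamming distance is 4.

4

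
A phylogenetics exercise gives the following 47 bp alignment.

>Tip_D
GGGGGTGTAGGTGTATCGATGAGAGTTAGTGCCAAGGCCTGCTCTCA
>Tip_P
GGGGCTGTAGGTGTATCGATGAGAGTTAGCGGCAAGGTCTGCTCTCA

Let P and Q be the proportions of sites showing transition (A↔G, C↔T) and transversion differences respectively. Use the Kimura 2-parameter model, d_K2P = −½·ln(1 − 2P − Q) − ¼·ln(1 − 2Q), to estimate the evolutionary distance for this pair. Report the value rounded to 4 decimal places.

0.0905

Mismatches occur at site 5 (G/C, transversion), site 30 (T/C, transition), site 32 (C/G, transversion), site 38 (C/T, transition).
Of the 4 differences, 2 transitions and 2 transversions over 47 sites: P = 2/47 = 0.042553, Q = 2/47 = 0.042553.
d = −0.5·ln(0.872341) − 0.25·ln(0.914894) = −0.5·(-0.136575) − 0.25·(-0.088947) = 0.0905.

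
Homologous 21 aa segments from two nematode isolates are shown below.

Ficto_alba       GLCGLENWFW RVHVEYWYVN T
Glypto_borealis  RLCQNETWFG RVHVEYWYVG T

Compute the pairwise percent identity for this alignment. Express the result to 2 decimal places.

Mismatches occur at site 1 (G/R), site 4 (G/Q), site 5 (L/N), site 7 (N/T), site 10 (W/G), site 20 (N/G).
15 of the 21 sites match, so the percent identity is 15/21 × 100 = 71.43%.

71.43%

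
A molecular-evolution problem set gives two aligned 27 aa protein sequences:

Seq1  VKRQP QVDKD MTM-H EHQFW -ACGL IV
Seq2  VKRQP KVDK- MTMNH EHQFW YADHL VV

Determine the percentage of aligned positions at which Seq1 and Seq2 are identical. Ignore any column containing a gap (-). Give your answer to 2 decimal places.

83.33%

Excluding the 3 gap columns leaves 24 comparable sites.
Mismatches occur at site 6 (Q/K), site 23 (C/D), site 24 (G/H), site 26 (I/V).
20 of the 24 comparable sites match, so the percent identity is 20/24 × 100 = 83.33%.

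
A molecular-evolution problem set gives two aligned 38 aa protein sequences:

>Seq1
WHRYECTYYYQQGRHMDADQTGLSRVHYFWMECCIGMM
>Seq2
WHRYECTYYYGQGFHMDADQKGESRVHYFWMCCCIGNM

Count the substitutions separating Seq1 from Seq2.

6

The sequences differ at positions 11 (Q/G), 14 (R/F), 21 (T/K), 23 (L/E), 32 (E/C), 37 (M/N).
That gives 6 mismatches out of 38 aligned sites, so the Hamming distance is 6.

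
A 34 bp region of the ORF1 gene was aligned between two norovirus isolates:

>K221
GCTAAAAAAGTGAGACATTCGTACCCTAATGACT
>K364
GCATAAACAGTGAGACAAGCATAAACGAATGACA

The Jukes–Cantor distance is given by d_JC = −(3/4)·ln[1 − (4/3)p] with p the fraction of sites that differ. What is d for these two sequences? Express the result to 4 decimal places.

The sequences differ at positions 3 (T/A), 4 (A/T), 8 (A/C), 18 (T/A), 19 (T/G), 21 (G/A), 24 (C/A), 25 (C/A), 27 (T/G), 34 (T/A).
p = 10/34 = 0.294118.
d = −0.75 · ln(1 − (4/3)·0.294118) = −0.75 · ln(0.607843) = −0.75 · (-0.497839) = 0.3734.

0.3734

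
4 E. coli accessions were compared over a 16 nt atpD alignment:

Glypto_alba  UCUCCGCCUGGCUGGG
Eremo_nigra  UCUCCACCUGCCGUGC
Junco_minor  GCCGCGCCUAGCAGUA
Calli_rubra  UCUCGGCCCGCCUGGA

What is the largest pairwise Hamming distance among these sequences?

10

Pairwise Hamming distances:
  Glypto_alba vs Eremo_nigra: 5
  Glypto_alba vs Junco_minor: 7
  Glypto_alba vs Calli_rubra: 4
  Eremo_nigra vs Junco_minor: 10
  Eremo_nigra vs Calli_rubra: 6
  Junco_minor vs Calli_rubra: 9
The largest is 10, between Eremo_nigra and Junco_minor.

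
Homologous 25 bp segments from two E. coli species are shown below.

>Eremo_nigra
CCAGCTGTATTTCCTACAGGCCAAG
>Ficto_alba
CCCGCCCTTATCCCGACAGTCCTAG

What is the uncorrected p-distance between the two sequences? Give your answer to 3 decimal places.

0.360

Differing sites — 3:A/C; 6:T/C; 7:G/C; 9:A/T; 10:T/A; 12:T/C; 15:T/G; 20:G/T; 23:A/T.
There are 9 differences over 25 sites, so p = 9/25 = 0.360.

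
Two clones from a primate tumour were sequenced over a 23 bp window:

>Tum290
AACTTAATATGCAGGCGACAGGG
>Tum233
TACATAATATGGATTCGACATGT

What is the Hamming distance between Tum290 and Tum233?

Differing sites — 1:A/T; 4:T/A; 12:C/G; 14:G/T; 15:G/T; 21:G/T; 23:G/T.
That gives 7 mismatches out of 23 aligned sites, so the Hamming distance is 7.

7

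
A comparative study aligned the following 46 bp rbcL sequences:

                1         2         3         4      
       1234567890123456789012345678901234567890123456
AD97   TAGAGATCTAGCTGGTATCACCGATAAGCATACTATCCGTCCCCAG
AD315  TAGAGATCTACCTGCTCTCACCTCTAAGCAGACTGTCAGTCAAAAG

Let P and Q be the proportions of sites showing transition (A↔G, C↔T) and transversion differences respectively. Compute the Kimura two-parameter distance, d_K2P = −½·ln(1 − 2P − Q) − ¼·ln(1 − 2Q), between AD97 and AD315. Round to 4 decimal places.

The sequences differ at positions 11 (G/C, transversion), 15 (G/C, transversion), 17 (A/C, transversion), 23 (G/T, transversion), 24 (A/C, transversion), 31 (T/G, transversion), 35 (A/G, transition), 38 (C/A, transversion), 42 (C/A, transversion), 43 (C/A, transversion), 44 (C/A, transversion).
Of the 11 differences, 1 transition and 10 transversions over 46 sites: P = 1/46 = 0.021739, Q = 10/46 = 0.217391.
d = −0.5·ln(0.739131) − 0.25·ln(0.565218) = −0.5·(-0.302280) − 0.25·(-0.570544) = 0.2938.

0.2938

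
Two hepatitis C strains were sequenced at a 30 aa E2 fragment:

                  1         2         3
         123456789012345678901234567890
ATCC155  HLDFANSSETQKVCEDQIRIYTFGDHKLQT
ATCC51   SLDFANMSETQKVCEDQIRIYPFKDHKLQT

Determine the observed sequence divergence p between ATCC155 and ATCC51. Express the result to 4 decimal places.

0.1333

The sequences differ at positions 1 (H/S), 7 (S/M), 22 (T/P), 24 (G/K).
There are 4 differences over 30 sites, so p = 4/30 = 0.1333.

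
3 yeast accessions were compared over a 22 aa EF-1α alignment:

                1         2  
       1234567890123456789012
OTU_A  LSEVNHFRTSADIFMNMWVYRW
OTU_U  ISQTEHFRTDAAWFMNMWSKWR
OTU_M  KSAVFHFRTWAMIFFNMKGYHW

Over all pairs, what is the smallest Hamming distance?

Pairwise Hamming distances:
  OTU_A vs OTU_U: 11
  OTU_A vs OTU_M: 9
  OTU_U vs OTU_M: 13
The smallest is 9, between OTU_A and OTU_M.

9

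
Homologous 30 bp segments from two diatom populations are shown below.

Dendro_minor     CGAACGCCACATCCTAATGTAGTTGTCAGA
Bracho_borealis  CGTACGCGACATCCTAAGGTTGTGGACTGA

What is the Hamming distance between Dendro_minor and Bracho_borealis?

The sequences differ at positions 3 (A/T), 8 (C/G), 18 (T/G), 21 (A/T), 24 (T/G), 26 (T/A), 28 (A/T).
That gives 7 mismatches out of 30 aligned sites, so the Hamming distance is 7.

7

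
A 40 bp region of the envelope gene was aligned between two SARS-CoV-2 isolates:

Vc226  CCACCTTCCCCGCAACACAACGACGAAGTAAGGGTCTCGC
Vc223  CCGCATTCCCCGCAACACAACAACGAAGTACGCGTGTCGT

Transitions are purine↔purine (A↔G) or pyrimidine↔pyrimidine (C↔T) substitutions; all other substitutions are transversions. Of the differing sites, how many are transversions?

Mismatches occur at site 3 (A↔G, transition), site 5 (C↔A, transversion), site 22 (G↔A, transition), site 31 (A↔C, transversion), site 33 (G↔C, transversion), site 36 (C↔G, transversion), site 40 (C↔T, transition).
Of the 7 differences, 3 transitions and 4 transversions, so the answer is 4.

4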